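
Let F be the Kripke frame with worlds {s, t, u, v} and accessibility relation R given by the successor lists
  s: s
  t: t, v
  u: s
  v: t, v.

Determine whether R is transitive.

Yes

Transitive: yes — every two-step R-path is closed by a direct edge.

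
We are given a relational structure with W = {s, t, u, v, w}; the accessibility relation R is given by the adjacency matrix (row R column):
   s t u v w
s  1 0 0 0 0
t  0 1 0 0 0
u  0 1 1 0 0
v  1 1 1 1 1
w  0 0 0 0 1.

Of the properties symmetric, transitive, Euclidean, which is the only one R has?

Symmetric: no — u R t but not t R u.
Transitive: yes — every two-step R-path is closed by a direct edge.
Euclidean: no — v R s and v R t, but not s R t.
Only transitive holds.

transitive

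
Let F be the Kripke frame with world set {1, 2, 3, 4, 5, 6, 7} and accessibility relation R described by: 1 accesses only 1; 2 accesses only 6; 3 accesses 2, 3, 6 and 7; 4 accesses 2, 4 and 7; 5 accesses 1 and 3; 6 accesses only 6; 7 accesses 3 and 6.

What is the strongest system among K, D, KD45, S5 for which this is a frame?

Serial (axiom D): yes — every world has a successor (e.g. 1 R 1).
Euclidean (axiom 5): no — 3 R 2 and 3 R 7, but not 2 R 7.
Transitive (axiom 4): no — 4 R 2 and 2 R 6, but not 4 R 6.
Reflexive (axiom T): no — 2 is not related to itself.
So F validates K, D; KD45 would additionally require R to be Euclidean and transitive. The strongest is D.

D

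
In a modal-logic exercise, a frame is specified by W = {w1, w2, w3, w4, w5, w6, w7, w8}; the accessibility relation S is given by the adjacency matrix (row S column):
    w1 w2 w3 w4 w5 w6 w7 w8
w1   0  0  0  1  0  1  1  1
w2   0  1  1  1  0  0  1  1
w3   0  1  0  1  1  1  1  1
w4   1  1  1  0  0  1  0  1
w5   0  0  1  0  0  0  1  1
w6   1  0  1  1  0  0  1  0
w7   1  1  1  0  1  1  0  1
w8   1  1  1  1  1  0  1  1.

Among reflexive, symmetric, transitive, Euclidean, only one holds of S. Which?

symmetric

Reflexive: no — w1 is not related to itself.
Symmetric: yes — every pair in S has its reverse in S.
Transitive: no — w1 S w4 and w4 S w2, but not w1 S w2.
Euclidean: no — w1 S w4 and w1 S w7, but not w4 S w7.
Only symmetric holds.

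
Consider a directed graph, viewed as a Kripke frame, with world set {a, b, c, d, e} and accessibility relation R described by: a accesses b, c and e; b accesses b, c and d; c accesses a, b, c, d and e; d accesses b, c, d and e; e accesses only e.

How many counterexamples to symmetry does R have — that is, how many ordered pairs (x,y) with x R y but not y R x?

Enumerating: (a,b), (a,e), (c,e), (d,e).

4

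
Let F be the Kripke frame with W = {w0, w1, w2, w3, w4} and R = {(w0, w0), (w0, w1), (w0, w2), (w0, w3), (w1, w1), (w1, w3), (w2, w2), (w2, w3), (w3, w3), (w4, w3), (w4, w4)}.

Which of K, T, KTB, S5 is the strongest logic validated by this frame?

Reflexive (axiom T): yes — every world is R-related to itself.
Symmetric (axiom B): no — w0 R w1 but not w1 R w0.
Euclidean (axiom 5): no — w0 R w1 and w0 R w2, but not w1 R w2.
So F validates K, T; KTB would additionally require R to be symmetric. The strongest is T.

T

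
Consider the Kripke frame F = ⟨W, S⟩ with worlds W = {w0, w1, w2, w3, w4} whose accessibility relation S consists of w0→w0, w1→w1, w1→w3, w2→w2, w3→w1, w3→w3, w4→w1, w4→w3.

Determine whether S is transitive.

Transitive: yes — every two-step S-path is closed by a direct edge.

Yes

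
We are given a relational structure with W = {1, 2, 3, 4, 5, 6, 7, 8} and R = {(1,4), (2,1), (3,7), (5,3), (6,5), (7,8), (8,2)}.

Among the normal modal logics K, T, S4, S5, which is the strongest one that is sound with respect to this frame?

Reflexive (axiom T): no — 1 is not related to itself.
Transitive (axiom 4): no — 2 R 1 and 1 R 4, but not 2 R 4.
Euclidean (axiom 5): no — 1 R 4 and 1 R 4, but not 4 R 4.
So F validates K; T would additionally require R to be reflexive. The strongest is K.

K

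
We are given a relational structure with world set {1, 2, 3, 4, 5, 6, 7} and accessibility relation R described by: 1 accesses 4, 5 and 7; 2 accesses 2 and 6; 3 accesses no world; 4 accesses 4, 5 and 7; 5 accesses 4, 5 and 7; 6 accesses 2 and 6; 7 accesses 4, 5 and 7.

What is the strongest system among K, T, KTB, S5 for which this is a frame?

K

Reflexive (axiom T): no — 1 is not related to itself.
Symmetric (axiom B): no — 1 R 4 but not 4 R 1.
Euclidean (axiom 5): yes — any two successors of a common world are R-related.
So F validates K; T would additionally require R to be reflexive. The strongest is K.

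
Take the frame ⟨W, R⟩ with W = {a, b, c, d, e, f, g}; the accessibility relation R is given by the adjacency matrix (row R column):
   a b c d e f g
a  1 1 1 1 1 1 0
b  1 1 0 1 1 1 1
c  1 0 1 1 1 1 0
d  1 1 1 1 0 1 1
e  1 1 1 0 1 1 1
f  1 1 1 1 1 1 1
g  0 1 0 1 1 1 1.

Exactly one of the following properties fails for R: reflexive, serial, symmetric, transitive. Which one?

transitive

Reflexive: yes — every world is R-related to itself.
Serial: yes — every world has a successor (e.g. a R a).
Symmetric: yes — every pair in R has its reverse in R.
Transitive: no — a R b and b R g, but not a R g.
Only transitive fails.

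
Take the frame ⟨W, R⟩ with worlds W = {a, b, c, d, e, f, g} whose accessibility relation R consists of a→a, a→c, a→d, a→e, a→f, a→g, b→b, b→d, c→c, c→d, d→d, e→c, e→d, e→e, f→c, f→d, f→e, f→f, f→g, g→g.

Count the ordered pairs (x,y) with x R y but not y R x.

Enumerating: (a,c), (a,d), (a,e), (a,f), (a,g), (b,d), (c,d), (e,c), (e,d), (f,c), (f,d), (f,e), (f,g).

13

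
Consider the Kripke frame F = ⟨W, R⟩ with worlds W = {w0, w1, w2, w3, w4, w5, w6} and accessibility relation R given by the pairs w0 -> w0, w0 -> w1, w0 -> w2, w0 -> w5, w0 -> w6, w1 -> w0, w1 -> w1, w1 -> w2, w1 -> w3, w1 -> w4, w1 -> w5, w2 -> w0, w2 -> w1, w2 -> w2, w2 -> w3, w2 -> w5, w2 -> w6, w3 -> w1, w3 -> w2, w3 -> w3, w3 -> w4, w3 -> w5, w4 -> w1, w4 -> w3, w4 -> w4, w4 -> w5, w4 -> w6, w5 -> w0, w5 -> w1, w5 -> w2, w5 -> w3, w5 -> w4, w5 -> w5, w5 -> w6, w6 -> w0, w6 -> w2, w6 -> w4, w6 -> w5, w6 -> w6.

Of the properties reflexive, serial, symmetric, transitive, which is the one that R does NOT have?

transitive

Reflexive: yes — every world is R-related to itself.
Serial: yes — every world has a successor (e.g. w0 R w0).
Symmetric: yes — every pair in R has its reverse in R.
Transitive: no — w0 R w1 and w1 R w3, but not w0 R w3.
Only transitive fails.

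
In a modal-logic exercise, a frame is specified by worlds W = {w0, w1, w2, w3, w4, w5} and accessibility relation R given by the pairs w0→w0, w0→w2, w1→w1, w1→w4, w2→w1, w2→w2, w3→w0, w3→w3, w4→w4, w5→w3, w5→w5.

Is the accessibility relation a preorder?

Reflexive: yes — every world is R-related to itself.
Transitive: no — w0 R w2 and w2 R w1, but not w0 R w1.
So R is not a preorder.

No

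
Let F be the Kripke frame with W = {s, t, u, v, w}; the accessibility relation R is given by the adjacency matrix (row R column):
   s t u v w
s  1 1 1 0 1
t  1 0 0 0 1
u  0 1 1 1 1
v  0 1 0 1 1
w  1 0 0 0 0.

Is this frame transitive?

No

Transitive: no — s R u and u R v, but not s R v.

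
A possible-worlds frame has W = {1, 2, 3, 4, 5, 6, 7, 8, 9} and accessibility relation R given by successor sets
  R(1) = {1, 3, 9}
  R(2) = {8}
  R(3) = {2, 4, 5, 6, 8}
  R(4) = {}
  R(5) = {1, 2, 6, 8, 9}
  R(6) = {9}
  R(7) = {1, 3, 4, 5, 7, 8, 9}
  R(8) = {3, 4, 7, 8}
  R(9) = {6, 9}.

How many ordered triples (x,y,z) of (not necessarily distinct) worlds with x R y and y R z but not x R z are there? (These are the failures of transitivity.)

Enumerating: (1,3,2), (1,3,4), (1,3,5), (1,3,6), (1,3,8), (1,9,6), (2,8,3), (2,8,4), (2,8,7), (3,5,1), (3,5,9), (3,6,9), … and 18 more.
Total: 30.

30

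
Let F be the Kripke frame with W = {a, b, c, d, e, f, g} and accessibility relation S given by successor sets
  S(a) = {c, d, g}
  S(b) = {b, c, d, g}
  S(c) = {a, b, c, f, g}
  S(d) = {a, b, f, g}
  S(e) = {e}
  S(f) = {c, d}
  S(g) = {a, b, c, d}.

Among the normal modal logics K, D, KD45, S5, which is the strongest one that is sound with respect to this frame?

D

Serial (axiom D): yes — every world has a successor (e.g. a S c).
Euclidean (axiom 5): no — a S c and a S d, but not c S d.
Transitive (axiom 4): no — a S c and c S b, but not a S b.
Reflexive (axiom T): no — a is not related to itself.
So F validates K, D; KD45 would additionally require S to be Euclidean and transitive. The strongest is D.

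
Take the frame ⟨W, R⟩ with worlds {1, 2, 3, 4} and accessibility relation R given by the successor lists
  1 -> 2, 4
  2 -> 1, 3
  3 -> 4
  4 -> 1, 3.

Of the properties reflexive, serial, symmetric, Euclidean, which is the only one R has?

Reflexive: no — 1 is not related to itself.
Serial: yes — every world has a successor (e.g. 1 R 2).
Symmetric: no — 2 R 3 but not 3 R 2.
Euclidean: no — 1 R 2 and 1 R 4, but not 2 R 4.
Only serial holds.

serial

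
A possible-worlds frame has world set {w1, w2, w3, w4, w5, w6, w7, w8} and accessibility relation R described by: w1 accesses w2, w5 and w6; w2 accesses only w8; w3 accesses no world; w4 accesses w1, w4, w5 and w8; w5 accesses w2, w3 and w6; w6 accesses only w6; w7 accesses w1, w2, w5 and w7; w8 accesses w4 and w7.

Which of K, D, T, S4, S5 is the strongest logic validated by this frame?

K

Serial (axiom D): no — w3 has no R-successor.
Reflexive (axiom T): no — w1 is not related to itself.
Transitive (axiom 4): no — w1 R w2 and w2 R w8, but not w1 R w8.
Euclidean (axiom 5): no — w1 R w2 and w1 R w5, but not w2 R w5.
So F validates K; D would additionally require R to be serial. The strongest is K.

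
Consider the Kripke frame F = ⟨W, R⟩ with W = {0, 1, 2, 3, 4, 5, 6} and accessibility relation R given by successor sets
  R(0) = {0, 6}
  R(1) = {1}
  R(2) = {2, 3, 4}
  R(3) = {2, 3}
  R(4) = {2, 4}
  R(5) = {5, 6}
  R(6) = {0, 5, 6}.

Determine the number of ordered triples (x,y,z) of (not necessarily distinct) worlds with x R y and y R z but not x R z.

Enumerating: (0,6,5), (3,2,4), (4,2,3), (5,6,0).

4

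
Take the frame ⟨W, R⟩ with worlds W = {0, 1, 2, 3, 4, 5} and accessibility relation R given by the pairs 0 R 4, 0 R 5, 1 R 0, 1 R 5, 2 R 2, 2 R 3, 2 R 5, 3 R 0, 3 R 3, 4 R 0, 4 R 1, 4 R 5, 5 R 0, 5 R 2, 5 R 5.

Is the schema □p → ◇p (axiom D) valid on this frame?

Yes

By correspondence theory, D is valid on a frame iff R is serial.
Serial: yes — every world has a successor (e.g. 0 R 4).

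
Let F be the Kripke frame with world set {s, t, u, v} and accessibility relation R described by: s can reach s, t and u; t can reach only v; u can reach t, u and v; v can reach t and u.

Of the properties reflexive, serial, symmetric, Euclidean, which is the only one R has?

serial

Reflexive: no — t is not related to itself.
Serial: yes — every world has a successor (e.g. s R s).
Symmetric: no — s R t but not t R s.
Euclidean: no — s R t and s R u, but not t R u.
Only serial holds.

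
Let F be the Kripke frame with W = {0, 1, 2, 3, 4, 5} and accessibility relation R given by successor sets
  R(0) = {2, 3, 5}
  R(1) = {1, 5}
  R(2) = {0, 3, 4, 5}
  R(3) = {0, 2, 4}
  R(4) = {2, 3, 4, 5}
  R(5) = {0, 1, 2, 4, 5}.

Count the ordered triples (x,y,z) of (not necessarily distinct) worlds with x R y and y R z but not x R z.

Enumerating: (0,2,0), (0,2,4), (0,3,0), (0,3,4), (0,5,0), (0,5,1), (0,5,4), (1,5,0), (1,5,2), (1,5,4), (2,0,2), (2,3,2), … and 16 more.
Total: 28.

28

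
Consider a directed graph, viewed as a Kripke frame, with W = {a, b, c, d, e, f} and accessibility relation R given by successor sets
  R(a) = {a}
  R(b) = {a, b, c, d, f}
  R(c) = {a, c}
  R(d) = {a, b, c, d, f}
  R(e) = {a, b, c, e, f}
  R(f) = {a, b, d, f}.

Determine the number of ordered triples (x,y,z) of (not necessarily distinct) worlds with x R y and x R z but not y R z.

30

Enumerating: (b,a,b), (b,a,c), (b,a,d), (b,a,f), (b,c,b), (b,c,d), (b,c,f), (b,f,c), (c,a,c), (d,a,b), (d,a,c), (d,a,d), … and 18 more.
Total: 30.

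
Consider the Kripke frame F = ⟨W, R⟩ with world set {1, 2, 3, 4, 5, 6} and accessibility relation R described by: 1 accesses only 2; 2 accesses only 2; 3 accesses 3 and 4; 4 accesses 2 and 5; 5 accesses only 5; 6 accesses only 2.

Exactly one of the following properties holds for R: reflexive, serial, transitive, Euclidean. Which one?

serial

Reflexive: no — 1 is not related to itself.
Serial: yes — every world has a successor (e.g. 1 R 2).
Transitive: no — 3 R 4 and 4 R 2, but not 3 R 2.
Euclidean: no — 4 R 2 and 4 R 5, but not 2 R 5.
Only serial holds.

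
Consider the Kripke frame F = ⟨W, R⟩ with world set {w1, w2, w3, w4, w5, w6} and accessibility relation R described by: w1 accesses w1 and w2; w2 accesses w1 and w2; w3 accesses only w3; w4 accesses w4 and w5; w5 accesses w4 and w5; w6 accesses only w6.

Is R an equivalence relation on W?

Yes

Reflexive: yes — every world is R-related to itself.
Symmetric: yes — every pair in R has its reverse in R.
Transitive: yes — every two-step R-path is closed by a direct edge.
So R is an equivalence relation.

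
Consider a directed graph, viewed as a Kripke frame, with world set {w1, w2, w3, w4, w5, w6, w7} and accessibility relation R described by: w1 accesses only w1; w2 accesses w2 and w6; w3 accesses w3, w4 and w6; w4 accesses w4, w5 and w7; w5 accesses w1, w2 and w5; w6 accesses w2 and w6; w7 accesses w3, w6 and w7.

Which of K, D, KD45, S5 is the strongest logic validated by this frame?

Serial (axiom D): yes — every world has a successor (e.g. w1 R w1).
Euclidean (axiom 5): no — w3 R w4 and w3 R w6, but not w4 R w6.
Transitive (axiom 4): no — w3 R w4 and w4 R w5, but not w3 R w5.
Reflexive (axiom T): yes — every world is R-related to itself.
So F validates K, D; KD45 would additionally require R to be Euclidean and transitive. The strongest is D.

D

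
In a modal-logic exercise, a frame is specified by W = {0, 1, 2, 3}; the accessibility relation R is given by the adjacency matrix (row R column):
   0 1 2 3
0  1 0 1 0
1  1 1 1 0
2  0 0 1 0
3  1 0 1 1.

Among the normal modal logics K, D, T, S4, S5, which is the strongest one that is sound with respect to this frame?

Serial (axiom D): yes — every world has a successor (e.g. 0 R 0).
Reflexive (axiom T): yes — every world is R-related to itself.
Transitive (axiom 4): yes — every two-step R-path is closed by a direct edge.
Euclidean (axiom 5): no — 1 R 2 and 1 R 0, but not 2 R 0.
So F validates K, D, T, S4; S5 would additionally require R to be Euclidean. The strongest is S4.

S4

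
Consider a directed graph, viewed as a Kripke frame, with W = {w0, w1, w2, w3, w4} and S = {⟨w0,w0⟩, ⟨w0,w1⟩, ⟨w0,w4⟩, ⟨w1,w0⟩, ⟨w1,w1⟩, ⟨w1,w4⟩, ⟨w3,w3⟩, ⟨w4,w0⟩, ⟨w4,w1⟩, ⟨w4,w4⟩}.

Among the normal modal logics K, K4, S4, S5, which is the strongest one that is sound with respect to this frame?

K4

Transitive (axiom 4): yes — every two-step S-path is closed by a direct edge.
Reflexive (axiom T): no — w2 is not related to itself.
Euclidean (axiom 5): yes — any two successors of a common world are S-related.
So F validates K, K4; S4 would additionally require S to be reflexive. The strongest is K4.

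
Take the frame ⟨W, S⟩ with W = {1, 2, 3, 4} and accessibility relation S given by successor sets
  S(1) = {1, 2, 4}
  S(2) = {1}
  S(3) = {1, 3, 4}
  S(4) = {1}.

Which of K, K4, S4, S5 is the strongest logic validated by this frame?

Transitive (axiom 4): no — 2 S 1 and 1 S 4, but not 2 S 4.
Reflexive (axiom T): no — 2 is not related to itself.
Euclidean (axiom 5): no — 1 S 2 and 1 S 4, but not 2 S 4.
So F validates K; K4 would additionally require S to be transitive. The strongest is K.

K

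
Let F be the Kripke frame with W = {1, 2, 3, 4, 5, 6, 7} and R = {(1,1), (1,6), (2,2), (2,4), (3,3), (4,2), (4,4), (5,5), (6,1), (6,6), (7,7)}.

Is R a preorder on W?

Yes

Reflexive: yes — every world is R-related to itself.
Transitive: yes — every two-step R-path is closed by a direct edge.
So R is a preorder.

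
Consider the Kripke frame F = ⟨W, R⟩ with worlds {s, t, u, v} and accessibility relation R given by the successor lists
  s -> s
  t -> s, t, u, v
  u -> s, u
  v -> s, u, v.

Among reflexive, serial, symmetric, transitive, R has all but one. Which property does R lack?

symmetric

Reflexive: yes — every world is R-related to itself.
Serial: yes — every world has a successor (e.g. s R s).
Symmetric: no — t R s but not s R t.
Transitive: yes — every two-step R-path is closed by a direct edge.
Only symmetric fails.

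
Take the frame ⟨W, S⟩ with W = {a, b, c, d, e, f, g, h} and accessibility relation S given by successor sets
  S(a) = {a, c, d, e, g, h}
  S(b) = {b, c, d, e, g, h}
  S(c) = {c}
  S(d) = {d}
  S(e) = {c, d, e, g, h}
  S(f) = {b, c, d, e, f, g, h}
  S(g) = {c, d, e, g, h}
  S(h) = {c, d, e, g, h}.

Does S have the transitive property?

Yes

Transitive: yes — every two-step S-path is closed by a direct edge.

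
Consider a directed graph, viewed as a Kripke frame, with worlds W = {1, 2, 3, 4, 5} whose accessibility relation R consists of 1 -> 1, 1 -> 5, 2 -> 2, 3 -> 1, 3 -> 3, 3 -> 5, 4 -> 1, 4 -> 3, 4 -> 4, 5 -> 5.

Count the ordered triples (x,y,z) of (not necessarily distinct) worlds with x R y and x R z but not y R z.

7

Enumerating: (1,5,1), (3,1,3), (3,5,1), (3,5,3), (4,1,3), (4,1,4), (4,3,4).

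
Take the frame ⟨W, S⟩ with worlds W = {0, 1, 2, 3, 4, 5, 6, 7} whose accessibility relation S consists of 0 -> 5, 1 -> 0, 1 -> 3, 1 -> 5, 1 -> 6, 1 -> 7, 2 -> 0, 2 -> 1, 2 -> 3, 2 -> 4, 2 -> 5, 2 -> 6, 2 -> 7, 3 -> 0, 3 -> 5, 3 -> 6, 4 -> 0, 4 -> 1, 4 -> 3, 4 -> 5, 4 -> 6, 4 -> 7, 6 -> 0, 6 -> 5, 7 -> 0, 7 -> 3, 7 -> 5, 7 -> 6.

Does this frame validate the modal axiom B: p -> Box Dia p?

No

By correspondence theory, B is valid on a frame iff S is symmetric.
Symmetric: no — 0 S 5 but not 5 S 0.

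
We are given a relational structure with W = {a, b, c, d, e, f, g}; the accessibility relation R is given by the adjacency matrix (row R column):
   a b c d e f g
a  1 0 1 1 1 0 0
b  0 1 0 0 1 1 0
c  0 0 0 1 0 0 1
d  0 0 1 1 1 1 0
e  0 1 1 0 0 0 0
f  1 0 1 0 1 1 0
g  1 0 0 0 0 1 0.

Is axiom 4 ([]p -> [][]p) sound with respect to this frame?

No

The schema 4 characterises exactly the transitive frames.
Transitive: no — a R c and c R g, but not a R g.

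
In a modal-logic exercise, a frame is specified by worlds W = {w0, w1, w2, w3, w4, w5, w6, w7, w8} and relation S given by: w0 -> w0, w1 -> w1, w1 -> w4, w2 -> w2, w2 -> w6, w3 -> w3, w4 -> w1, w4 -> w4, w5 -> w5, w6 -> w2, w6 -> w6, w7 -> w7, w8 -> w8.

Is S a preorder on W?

Yes

Reflexive: yes — every world is S-related to itself.
Transitive: yes — every two-step S-path is closed by a direct edge.
So S is a preorder.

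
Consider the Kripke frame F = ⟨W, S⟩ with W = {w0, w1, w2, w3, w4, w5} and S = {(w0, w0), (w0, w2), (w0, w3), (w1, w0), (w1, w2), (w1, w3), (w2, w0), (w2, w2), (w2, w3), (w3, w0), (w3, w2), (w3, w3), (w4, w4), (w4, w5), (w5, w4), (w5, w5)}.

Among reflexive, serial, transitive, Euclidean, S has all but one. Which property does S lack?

reflexive

Reflexive: no — w1 is not related to itself.
Serial: yes — every world has a successor (e.g. w0 S w0).
Transitive: yes — every two-step S-path is closed by a direct edge.
Euclidean: yes — any two successors of a common world are S-related.
Only reflexive fails.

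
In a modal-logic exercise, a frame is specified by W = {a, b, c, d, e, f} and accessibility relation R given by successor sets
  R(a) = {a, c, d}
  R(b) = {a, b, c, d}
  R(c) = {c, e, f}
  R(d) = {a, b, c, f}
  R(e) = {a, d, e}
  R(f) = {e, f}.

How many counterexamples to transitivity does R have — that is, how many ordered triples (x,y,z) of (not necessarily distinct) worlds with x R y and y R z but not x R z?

19

Enumerating: (a,c,e), (a,c,f), (a,d,b), (a,d,f), (b,c,e), (b,c,f), (b,d,f), (c,e,a), (c,e,d), (d,a,d), (d,b,d), (d,c,e), … and 7 more.
Total: 19.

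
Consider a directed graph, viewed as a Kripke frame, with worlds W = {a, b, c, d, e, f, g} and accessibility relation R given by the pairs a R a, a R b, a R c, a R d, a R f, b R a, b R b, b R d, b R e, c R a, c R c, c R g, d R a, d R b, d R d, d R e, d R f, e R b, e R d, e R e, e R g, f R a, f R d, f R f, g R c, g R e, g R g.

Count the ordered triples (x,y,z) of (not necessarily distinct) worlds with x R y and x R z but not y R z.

24

Enumerating: (a,b,c), (a,b,f), (a,c,b), (a,c,d), (a,c,f), (a,d,c), (a,f,b), (a,f,c), (b,a,e), (b,e,a), (c,a,g), (c,g,a), … and 12 more.
Total: 24.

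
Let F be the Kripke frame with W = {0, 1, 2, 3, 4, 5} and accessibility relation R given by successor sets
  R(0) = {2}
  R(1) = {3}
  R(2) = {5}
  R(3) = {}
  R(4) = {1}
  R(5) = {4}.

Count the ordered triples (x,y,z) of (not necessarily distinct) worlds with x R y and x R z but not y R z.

Enumerating: (0,2,2), (1,3,3), (2,5,5), (4,1,1), (5,4,4).

5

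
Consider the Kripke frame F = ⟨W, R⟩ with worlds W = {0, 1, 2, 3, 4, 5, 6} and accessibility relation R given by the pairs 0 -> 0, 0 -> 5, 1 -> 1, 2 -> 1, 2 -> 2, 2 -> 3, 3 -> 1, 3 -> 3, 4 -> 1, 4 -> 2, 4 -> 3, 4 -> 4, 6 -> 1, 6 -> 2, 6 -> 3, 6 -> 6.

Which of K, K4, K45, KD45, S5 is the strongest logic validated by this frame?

K4

Transitive (axiom 4): yes — every two-step R-path is closed by a direct edge.
Euclidean (axiom 5): no — 2 R 1 and 2 R 3, but not 1 R 3.
Serial (axiom D): no — 5 has no R-successor.
Reflexive (axiom T): no — 5 is not related to itself.
So F validates K, K4; K45 would additionally require R to be Euclidean. The strongest is K4.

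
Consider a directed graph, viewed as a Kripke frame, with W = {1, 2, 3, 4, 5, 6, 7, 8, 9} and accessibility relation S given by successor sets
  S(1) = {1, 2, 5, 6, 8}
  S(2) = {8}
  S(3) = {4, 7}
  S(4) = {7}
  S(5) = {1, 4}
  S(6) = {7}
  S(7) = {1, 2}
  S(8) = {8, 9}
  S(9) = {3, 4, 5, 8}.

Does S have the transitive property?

No

Transitive: no — 1 S 5 and 5 S 4, but not 1 S 4.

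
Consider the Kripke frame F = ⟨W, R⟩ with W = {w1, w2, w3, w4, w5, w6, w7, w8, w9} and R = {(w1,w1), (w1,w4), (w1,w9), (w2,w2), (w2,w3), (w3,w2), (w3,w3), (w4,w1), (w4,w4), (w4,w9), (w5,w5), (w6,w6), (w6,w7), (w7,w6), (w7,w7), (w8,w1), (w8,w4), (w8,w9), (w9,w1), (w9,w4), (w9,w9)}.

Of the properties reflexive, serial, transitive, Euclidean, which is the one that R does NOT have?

Reflexive: no — w8 is not related to itself.
Serial: yes — every world has a successor (e.g. w1 R w1).
Transitive: yes — every two-step R-path is closed by a direct edge.
Euclidean: yes — any two successors of a common world are R-related.
Only reflexive fails.

reflexive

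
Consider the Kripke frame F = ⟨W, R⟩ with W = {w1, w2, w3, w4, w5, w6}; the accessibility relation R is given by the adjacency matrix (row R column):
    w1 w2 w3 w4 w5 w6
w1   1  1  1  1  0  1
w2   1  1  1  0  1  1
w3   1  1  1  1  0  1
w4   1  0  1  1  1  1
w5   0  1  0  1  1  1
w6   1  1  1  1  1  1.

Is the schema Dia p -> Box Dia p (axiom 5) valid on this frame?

The schema 5 characterises exactly the Euclidean frames.
Euclidean: no — w1 R w2 and w1 R w4, but not w2 R w4.

No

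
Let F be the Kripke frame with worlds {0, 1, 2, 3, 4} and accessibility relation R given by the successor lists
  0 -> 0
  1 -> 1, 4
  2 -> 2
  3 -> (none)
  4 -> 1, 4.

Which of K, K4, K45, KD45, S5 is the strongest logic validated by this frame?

Transitive (axiom 4): yes — every two-step R-path is closed by a direct edge.
Euclidean (axiom 5): yes — any two successors of a common world are R-related.
Serial (axiom D): no — 3 has no R-successor.
Reflexive (axiom T): no — 3 is not related to itself.
So F validates K, K4, K45; KD45 would additionally require R to be serial. The strongest is K45.

K45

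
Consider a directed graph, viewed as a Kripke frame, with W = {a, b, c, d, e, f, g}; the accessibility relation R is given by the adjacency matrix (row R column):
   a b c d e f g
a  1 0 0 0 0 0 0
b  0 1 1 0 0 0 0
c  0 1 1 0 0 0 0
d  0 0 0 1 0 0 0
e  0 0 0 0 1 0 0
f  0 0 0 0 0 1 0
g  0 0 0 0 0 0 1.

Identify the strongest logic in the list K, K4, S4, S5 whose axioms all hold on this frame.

Transitive (axiom 4): yes — every two-step R-path is closed by a direct edge.
Reflexive (axiom T): yes — every world is R-related to itself.
Euclidean (axiom 5): yes — any two successors of a common world are R-related.
So F validates K, K4, S4, S5. The strongest is S5.

S5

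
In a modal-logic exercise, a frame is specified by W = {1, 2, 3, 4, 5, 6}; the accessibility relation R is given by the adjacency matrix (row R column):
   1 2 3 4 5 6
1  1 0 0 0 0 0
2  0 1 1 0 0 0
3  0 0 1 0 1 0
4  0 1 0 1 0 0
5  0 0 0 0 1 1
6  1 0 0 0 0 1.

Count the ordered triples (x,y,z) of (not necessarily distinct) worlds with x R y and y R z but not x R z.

4

Enumerating: (2,3,5), (3,5,6), (4,2,3), (5,6,1).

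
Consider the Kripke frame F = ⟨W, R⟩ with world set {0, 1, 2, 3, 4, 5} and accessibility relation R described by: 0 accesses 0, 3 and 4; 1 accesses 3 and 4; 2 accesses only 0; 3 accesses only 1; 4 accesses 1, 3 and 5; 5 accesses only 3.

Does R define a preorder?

No

Reflexive: no — 1 is not related to itself.
Transitive: no — 0 R 3 and 3 R 1, but not 0 R 1.
So R is not a preorder.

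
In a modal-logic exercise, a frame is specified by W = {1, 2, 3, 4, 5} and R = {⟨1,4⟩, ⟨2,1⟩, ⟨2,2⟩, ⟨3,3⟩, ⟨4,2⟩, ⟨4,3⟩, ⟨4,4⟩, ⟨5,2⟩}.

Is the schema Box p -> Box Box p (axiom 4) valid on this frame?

The schema 4 characterises exactly the transitive frames.
Transitive: no — 1 R 4 and 4 R 2, but not 1 R 2.

No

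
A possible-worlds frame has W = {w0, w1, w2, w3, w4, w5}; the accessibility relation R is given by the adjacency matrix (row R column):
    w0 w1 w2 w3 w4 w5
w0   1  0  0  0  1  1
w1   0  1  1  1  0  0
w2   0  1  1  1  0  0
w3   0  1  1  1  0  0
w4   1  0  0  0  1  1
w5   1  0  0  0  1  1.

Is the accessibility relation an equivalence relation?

Reflexive: yes — every world is R-related to itself.
Symmetric: yes — every pair in R has its reverse in R.
Transitive: yes — every two-step R-path is closed by a direct edge.
So R is an equivalence relation.

Yes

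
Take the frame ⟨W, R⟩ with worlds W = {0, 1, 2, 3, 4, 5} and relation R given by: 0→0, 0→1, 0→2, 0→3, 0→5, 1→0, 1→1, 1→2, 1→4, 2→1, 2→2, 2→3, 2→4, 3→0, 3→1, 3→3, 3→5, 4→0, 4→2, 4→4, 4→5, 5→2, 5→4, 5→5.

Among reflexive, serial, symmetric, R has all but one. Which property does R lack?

symmetric

Reflexive: yes — every world is R-related to itself.
Serial: yes — every world has a successor (e.g. 0 R 0).
Symmetric: no — 0 R 2 but not 2 R 0.
Only symmetric fails.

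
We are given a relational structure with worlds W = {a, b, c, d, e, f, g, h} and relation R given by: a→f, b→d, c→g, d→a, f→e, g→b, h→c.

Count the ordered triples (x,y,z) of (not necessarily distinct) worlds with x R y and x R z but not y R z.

Enumerating: (a,f,f), (b,d,d), (c,g,g), (d,a,a), (f,e,e), (g,b,b), (h,c,c).

7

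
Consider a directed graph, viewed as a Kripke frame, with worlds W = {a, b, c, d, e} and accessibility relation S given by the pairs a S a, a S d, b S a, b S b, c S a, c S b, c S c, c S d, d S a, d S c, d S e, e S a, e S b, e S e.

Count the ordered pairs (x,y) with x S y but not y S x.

Enumerating: (b,a), (c,a), (c,b), (d,e), (e,a), (e,b).

6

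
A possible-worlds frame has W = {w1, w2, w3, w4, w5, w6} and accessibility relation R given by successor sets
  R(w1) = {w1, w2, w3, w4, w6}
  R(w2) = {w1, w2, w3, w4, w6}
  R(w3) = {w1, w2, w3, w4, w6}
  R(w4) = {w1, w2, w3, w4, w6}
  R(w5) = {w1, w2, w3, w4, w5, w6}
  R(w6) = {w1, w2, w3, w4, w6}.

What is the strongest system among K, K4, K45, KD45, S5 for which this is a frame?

K4

Transitive (axiom 4): yes — every two-step R-path is closed by a direct edge.
Euclidean (axiom 5): no — w5 R w1 and w5 R w5, but not w1 R w5.
Serial (axiom D): yes — every world has a successor (e.g. w1 R w1).
Reflexive (axiom T): yes — every world is R-related to itself.
So F validates K, K4; K45 would additionally require R to be Euclidean. The strongest is K4.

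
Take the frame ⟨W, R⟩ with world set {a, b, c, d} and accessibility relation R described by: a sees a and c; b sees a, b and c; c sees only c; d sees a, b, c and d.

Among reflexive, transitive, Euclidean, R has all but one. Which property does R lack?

Reflexive: yes — every world is R-related to itself.
Transitive: yes — every two-step R-path is closed by a direct edge.
Euclidean: no — b R c and b R a, but not c R a.
Only Euclidean fails.

Euclidean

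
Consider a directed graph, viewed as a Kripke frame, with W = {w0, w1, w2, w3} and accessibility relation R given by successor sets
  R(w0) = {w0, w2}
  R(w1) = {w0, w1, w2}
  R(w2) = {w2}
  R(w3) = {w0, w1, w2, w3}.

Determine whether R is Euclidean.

Euclidean: no — w1 R w2 and w1 R w0, but not w2 R w0.

No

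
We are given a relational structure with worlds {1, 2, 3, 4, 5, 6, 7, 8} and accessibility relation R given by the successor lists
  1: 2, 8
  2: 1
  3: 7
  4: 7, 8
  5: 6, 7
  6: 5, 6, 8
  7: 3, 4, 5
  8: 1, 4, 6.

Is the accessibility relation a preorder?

No

Reflexive: no — 1 is not related to itself.
Transitive: no — 1 R 8 and 8 R 4, but not 1 R 4.
So R is not a preorder.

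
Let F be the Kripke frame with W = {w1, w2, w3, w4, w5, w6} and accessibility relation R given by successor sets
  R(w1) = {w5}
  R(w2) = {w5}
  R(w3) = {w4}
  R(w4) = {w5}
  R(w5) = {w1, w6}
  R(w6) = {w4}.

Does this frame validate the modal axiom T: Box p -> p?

Axiom T corresponds to the accessibility relation being reflexive.
Reflexive: no — w1 is not related to itself.

No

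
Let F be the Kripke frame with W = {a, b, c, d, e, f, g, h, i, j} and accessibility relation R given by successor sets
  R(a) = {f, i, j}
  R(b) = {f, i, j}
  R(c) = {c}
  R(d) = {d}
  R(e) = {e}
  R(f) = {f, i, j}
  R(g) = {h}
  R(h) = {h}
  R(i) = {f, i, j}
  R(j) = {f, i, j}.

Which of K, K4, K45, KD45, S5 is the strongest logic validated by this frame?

KD45

Transitive (axiom 4): yes — every two-step R-path is closed by a direct edge.
Euclidean (axiom 5): yes — any two successors of a common world are R-related.
Serial (axiom D): yes — every world has a successor (e.g. a R f).
Reflexive (axiom T): no — a is not related to itself.
So F validates K, K4, K45, KD45; S5 would additionally require R to be reflexive. The strongest is KD45.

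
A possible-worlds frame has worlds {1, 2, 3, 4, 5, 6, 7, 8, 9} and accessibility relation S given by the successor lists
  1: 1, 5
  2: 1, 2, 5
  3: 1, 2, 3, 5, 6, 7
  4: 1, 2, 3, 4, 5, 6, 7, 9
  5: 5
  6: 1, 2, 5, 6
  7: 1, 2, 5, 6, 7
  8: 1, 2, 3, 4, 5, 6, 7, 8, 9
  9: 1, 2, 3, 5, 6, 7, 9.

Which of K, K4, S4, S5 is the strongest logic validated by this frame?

S4

Transitive (axiom 4): yes — every two-step S-path is closed by a direct edge.
Reflexive (axiom T): yes — every world is S-related to itself.
Euclidean (axiom 5): no — 2 S 5 and 2 S 1, but not 5 S 1.
So F validates K, K4, S4; S5 would additionally require S to be Euclidean. The strongest is S4.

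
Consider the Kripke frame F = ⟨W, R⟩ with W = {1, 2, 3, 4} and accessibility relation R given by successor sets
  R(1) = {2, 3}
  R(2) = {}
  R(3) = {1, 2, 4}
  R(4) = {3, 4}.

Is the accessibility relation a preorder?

Reflexive: no — 1 is not related to itself.
Transitive: no — 1 R 3 and 3 R 4, but not 1 R 4.
So R is not a preorder.

No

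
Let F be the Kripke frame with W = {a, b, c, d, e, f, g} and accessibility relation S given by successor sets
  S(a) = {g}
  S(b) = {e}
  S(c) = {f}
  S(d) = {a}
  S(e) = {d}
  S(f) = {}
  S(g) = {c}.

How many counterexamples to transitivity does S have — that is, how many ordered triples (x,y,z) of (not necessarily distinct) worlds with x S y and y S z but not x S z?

Enumerating: (a,g,c), (b,e,d), (d,a,g), (e,d,a), (g,c,f).

5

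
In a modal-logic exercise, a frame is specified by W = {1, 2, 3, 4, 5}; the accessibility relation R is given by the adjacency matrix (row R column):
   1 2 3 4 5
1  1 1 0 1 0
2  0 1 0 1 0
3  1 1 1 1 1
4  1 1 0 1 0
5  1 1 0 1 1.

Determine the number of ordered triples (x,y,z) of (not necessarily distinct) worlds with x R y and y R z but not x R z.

Enumerating: (2,4,1).

1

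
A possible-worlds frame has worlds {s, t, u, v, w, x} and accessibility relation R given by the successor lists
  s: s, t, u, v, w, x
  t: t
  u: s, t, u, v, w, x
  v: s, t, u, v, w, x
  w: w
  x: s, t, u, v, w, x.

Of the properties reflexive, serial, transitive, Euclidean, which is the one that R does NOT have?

Euclidean

Reflexive: yes — every world is R-related to itself.
Serial: yes — every world has a successor (e.g. s R s).
Transitive: yes — every two-step R-path is closed by a direct edge.
Euclidean: no — s R t and s R u, but not t R u.
Only Euclidean fails.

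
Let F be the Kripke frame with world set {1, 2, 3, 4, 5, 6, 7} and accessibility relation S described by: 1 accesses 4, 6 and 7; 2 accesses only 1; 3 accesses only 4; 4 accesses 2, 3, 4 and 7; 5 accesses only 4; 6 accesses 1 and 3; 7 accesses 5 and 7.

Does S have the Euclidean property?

Euclidean: no — 1 S 4 and 1 S 6, but not 4 S 6.

No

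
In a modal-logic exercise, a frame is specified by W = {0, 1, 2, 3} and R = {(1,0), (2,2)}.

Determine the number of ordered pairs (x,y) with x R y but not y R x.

1

Enumerating: (1,0).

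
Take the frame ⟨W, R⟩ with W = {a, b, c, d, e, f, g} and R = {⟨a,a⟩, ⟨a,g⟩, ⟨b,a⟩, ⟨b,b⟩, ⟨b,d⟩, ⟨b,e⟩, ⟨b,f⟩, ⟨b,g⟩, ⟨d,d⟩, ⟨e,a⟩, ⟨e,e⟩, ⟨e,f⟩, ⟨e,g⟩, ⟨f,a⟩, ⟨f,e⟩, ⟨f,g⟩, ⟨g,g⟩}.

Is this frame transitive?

Transitive: no — f R e and e R f, but not f R f.

No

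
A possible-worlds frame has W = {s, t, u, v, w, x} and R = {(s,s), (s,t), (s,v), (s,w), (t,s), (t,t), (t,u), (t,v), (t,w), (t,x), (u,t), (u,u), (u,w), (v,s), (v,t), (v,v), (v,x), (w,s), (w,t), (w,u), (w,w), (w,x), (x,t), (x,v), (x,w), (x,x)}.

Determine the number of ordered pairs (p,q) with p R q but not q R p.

0

R is symmetric; there are no such tuples.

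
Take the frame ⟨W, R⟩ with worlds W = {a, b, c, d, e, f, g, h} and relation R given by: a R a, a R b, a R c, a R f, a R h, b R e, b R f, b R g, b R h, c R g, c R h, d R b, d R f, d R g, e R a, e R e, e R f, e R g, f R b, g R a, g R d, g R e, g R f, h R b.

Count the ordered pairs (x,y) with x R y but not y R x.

14

Enumerating: (a,b), (a,c), (a,f), (a,h), (b,e), (b,g), (c,g), (c,h), (d,b), (d,f), (e,a), (e,f), (g,a), (g,f).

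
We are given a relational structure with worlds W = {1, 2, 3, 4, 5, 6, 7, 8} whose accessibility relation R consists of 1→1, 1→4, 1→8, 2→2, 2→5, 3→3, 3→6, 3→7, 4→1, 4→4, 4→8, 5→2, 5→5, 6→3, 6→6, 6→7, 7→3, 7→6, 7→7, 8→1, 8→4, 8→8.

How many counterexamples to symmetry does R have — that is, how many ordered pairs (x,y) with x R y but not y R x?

0

R is symmetric; there are no such tuples.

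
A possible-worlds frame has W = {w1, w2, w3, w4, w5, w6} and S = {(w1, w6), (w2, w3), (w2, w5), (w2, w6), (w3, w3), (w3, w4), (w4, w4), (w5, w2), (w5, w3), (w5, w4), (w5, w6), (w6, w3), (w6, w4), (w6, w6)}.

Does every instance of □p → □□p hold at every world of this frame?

No

The schema 4 characterises exactly the transitive frames.
Transitive: no — w1 S w6 and w6 S w3, but not w1 S w3.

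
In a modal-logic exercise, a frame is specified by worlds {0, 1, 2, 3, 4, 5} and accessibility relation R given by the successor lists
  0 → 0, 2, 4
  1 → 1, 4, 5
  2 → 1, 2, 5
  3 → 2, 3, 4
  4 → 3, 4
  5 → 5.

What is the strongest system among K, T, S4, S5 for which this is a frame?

T

Reflexive (axiom T): yes — every world is R-related to itself.
Transitive (axiom 4): no — 0 R 2 and 2 R 1, but not 0 R 1.
Euclidean (axiom 5): no — 0 R 2 and 0 R 4, but not 2 R 4.
So F validates K, T; S4 would additionally require R to be transitive. The strongest is T.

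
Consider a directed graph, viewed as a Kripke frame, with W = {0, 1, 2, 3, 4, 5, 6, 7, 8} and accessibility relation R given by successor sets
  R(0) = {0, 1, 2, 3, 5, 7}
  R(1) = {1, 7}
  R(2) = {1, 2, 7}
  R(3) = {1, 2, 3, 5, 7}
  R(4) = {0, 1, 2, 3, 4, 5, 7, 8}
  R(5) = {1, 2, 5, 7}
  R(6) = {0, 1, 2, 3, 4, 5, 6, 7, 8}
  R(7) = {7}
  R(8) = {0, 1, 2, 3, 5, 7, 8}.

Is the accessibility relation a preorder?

Reflexive: yes — every world is R-related to itself.
Transitive: yes — every two-step R-path is closed by a direct edge.
So R is a preorder.

Yes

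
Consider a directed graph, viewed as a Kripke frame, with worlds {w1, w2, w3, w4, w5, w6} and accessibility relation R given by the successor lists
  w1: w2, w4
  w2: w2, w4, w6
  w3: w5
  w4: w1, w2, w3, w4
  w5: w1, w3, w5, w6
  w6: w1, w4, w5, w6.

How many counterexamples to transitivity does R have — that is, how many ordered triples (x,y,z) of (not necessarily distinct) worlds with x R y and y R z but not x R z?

19

Enumerating: (w1,w2,w6), (w1,w4,w1), (w1,w4,w3), (w2,w4,w1), (w2,w4,w3), (w2,w6,w1), (w2,w6,w5), (w3,w5,w1), (w3,w5,w3), (w3,w5,w6), (w4,w2,w6), (w4,w3,w5), … and 7 more.
Total: 19.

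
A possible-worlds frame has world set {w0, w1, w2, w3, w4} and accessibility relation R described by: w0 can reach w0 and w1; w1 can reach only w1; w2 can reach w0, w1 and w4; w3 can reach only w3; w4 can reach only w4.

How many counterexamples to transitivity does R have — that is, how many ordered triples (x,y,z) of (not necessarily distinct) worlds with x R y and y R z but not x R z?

R is transitive; there are no such tuples.

0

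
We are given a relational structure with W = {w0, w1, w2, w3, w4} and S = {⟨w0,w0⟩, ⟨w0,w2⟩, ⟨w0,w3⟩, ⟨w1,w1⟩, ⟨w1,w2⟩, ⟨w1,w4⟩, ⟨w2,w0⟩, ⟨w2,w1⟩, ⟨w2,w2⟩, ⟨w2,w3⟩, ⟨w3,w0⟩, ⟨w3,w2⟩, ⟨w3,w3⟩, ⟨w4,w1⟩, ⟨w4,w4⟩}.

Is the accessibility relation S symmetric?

Symmetric: yes — every pair in S has its reverse in S.

Yes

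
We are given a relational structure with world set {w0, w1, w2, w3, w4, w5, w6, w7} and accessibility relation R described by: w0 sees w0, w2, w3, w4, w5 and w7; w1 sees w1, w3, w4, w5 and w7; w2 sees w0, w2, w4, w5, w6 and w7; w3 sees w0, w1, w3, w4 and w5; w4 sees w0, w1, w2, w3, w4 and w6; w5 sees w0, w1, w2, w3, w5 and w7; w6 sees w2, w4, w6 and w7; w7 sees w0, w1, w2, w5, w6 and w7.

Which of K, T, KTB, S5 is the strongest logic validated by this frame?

Reflexive (axiom T): yes — every world is R-related to itself.
Symmetric (axiom B): yes — every pair in R has its reverse in R.
Euclidean (axiom 5): no — w0 R w2 and w0 R w3, but not w2 R w3.
So F validates K, T, KTB; S5 would additionally require R to be Euclidean. The strongest is KTB.

KTB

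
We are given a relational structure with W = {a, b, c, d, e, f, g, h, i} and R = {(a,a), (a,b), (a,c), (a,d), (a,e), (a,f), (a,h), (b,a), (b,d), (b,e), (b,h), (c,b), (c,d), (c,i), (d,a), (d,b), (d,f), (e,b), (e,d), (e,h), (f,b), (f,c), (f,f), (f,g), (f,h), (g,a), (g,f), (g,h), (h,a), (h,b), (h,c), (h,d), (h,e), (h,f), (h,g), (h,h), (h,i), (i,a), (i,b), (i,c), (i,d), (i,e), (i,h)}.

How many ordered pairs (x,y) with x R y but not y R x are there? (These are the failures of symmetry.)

16

Enumerating: (a,c), (a,e), (a,f), (c,b), (c,d), (d,f), (e,d), (f,b), (f,c), (g,a), (h,c), (h,d), (i,a), (i,b), (i,d), (i,e).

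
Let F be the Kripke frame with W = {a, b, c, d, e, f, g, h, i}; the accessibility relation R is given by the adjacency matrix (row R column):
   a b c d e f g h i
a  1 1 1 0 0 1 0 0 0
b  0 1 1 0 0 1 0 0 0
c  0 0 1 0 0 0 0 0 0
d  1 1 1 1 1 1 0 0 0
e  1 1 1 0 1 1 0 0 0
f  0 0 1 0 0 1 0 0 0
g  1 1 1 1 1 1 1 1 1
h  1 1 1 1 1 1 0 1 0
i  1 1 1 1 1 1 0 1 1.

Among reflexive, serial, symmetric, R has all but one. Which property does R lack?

symmetric

Reflexive: yes — every world is R-related to itself.
Serial: yes — every world has a successor (e.g. a R a).
Symmetric: no — a R b but not b R a.
Only symmetric fails.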